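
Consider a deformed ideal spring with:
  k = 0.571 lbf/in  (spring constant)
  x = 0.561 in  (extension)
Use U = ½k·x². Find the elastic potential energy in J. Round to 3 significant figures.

Directly: U = ½kx².
k = 0.571 lbf/in = 100.00 N/m; x = 0.561 in = 0.01425 m.
U = 0.01015 J

0.0102 J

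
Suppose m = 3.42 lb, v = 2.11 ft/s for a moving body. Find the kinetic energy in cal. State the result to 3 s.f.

0.0767 cal

KE is given directly by: KE = ½mv².
m = 3.42 lb = 1.551 kg; v = 2.11 ft/s = 0.6431 m/s.
KE = 0.3208 J  (the unit combination reduces to kg·m²/s² = J)
0.3208 J × (1 cal / 4.184 J) = 0.07668 cal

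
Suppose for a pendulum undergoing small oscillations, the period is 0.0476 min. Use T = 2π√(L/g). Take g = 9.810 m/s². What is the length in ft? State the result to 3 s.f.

Rearranging: L = g·(T/2π)².
T = 0.0476 min = 2.856 s; g = 9.810 m/s².
L = 2.027 m
2.027 m × (1 ft / 0.3048 m) = 6.650 ft

6.65 ft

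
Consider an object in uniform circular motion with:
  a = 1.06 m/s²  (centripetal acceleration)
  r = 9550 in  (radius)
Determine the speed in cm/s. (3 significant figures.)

Solving a = v²/r for v: v = √(a·r).
a = 1.06 m/s²; r = 9550 in = 242.6 m.
v = 16.04 m/s
16.04 m/s × (1 cm/s / 0.01000 m/s) = 1604 cm/s

1600 cm/s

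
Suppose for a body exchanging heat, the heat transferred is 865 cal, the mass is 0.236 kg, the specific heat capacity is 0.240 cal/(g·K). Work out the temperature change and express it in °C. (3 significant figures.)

Rearranging Q = m·c·ΔT for ΔT: ΔT = Q/(m·c).
Q = 865 cal = 3619 J; m = 0.236 kg; c = 0.240 cal/(g·K) = 1004 J/(kg·K).
ΔT = 15.27 K
Since 1 °C = 1 K, 15.27 °C.

15.3 °C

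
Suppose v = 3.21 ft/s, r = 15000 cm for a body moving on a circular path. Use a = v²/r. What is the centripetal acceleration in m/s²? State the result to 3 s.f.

0.00638 m/s²

a is given directly by: a = v²/r.
v = 3.21 ft/s = 0.9784 m/s; r = 15000 cm = 150.0 m.
a = 0.006382 m/s²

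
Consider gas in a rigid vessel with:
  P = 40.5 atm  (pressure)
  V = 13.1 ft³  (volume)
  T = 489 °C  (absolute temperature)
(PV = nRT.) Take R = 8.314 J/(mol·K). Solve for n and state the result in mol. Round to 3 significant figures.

From the ideal-gas law: n = PV/(RT).
P = 40.5 atm = 4.104×10^6 Pa; V = 13.1 ft³ = 0.3710 m³; T = 489 °C = 762.1 K; R = 8.314 J/(mol·K).
n = 240.2 mol

240 mol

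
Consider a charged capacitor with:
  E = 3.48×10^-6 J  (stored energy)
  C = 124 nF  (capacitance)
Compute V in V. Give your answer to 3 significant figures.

Solving E = ½C·V² for V: V = √(2E/C).
E = 3.48×10^-6 J; C = 124 nF = 1.240×10^-7 F.
V = 7.492 V  (the unit combination reduces to kg·m²/(A·s³) = V)

7.49 V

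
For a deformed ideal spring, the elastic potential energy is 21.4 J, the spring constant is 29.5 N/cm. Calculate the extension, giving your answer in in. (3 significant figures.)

Solving U = ½k·x² for x: x = √(2U/k).
U = 21.4 J; k = 29.5 N/cm = 2950 N/m.
x = 0.1205 m
0.1205 m × (1 in / 0.02540 m) = 4.742 in

4.74 in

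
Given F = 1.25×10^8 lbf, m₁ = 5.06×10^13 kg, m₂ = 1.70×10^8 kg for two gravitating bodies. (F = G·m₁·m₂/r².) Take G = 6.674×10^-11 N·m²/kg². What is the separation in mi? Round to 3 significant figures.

From Newton's law of gravitation: r = √(G·m₁m₂/F).
F = 1.25×10^8 lbf = 5.560×10^8 N; m₁ = 5.06×10^13 kg; m₂ = 1.70×10^8 kg; G = 6.674×10^-11 N·m²/kg².
r = 32.13 m
32.13 m × (1 mi / 1609 m) = 0.01997 mi

0.0200 mi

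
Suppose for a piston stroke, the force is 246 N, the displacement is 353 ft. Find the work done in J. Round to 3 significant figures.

26500 J

Directly: W = F·d.
F = 246 N; d = 353 ft = 107.6 m.
W = 26468 J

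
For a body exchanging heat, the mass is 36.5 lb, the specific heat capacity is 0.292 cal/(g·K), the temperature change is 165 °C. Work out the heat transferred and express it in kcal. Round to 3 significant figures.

Q is given directly by: Q = mcΔT.
m = 36.5 lb = 16.56 kg; c = 0.292 cal/(g·K) = 1222 J/(kg·K); ΔT = 165 °C = 165.0 K.
Q = 3.337×10^6 J
3.337×10^6 J × (1 kcal / 4184 J) = 797.7 kcal

798 kcal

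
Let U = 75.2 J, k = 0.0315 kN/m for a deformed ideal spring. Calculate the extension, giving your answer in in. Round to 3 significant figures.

86.0 in

Rearranging: x = √(2U/k).
U = 75.2 J; k = 0.0315 kN/m = 31.50 N/m.
x = 2.185 m
2.185 m × (1 in / 0.02540 m) = 86.03 in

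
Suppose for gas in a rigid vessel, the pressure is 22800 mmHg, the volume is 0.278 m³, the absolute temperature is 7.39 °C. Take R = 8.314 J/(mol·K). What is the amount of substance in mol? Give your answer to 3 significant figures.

362 mol

Rearranging: n = PV/(RT).
P = 22800 mmHg = 3.040×10^6 Pa; V = 0.278 m³; T = 7.39 °C = 280.5 K; R = 8.314 J/(mol·K).
n = 362.3 mol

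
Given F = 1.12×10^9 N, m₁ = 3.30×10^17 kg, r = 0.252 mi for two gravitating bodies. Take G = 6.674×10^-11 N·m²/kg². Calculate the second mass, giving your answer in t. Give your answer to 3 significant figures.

Rearranging: m₂ = F·r²/(G·m₁).
F = 1.12×10^9 N; m₁ = 3.30×10^17 kg; r = 0.252 mi = 405.6 m; G = 6.674×10^-11 N·m²/kg².
m₂ = 8.364×10^6 kg
8.364×10^6 kg × (1 t / 1000 kg) = 8364 t

8360 t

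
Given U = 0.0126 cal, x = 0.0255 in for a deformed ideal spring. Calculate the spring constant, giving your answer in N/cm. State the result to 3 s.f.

2510 N/cm

Solving U = ½k·x² for k: k = 2U/x².
U = 0.0126 cal = 0.05272 J; x = 0.0255 in = 6.477×10^-4 m.
k = 2.513×10^5 N/m
2.513×10^5 N/m × (1 N/cm / 100.0 N/m) = 2513 N/cm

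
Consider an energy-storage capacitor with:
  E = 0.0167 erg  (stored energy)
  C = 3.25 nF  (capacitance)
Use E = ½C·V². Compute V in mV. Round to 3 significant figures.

Rearranging E = ½C·V² for V: V = √(2E/C).
E = 0.0167 erg = 1.670×10^-9 J; C = 3.25 nF = 3.250×10^-9 F.
V = 1.014 V  (the unit combination reduces to kg·m²/(A·s³) = V)
1.014 V × (1 mV / 0.001000 V) = 1014 mV

1010 mV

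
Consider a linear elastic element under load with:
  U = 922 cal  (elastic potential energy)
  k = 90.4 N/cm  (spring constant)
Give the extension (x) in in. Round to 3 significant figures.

Rearranging U = ½k·x² for x: x = √(2U/k).
U = 922 cal = 3858 J; k = 90.4 N/cm = 9040 N/m.
x = 0.9238 m
0.9238 m × (1 in / 0.02540 m) = 36.37 in

36.4 in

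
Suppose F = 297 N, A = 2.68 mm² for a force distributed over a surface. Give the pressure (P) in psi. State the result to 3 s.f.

Directly: P = F/A.
F = 297 N; A = 2.68 mm² = 2.680×10^-6 m².
P = 1.108×10^8 Pa
1.108×10^8 Pa × (1 psi / 6895 Pa) = 16073 psi

16100 psi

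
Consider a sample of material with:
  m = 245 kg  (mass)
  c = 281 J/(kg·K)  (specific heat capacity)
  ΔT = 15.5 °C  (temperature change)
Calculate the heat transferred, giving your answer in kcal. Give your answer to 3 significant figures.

Directly: Q = mcΔT.
m = 245 kg; c = 281 J/(kg·K); ΔT = 15.5 °C = 15.50 K.
Q = 1.067×10^6 J  (the unit combination reduces to kg·m²/s² = J)
1.067×10^6 J × (1 kcal / 4184 J) = 255.0 kcal

255 kcal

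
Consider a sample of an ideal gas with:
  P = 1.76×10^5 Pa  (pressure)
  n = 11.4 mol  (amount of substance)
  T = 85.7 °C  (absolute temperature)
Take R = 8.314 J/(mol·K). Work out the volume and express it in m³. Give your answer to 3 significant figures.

0.193 m³

Rearranging: V = nRT/P.
P = 1.76×10^5 Pa; n = 11.4 mol; T = 85.7 °C = 358.8 K; R = 8.314 J/(mol·K).
V = 0.1932 m³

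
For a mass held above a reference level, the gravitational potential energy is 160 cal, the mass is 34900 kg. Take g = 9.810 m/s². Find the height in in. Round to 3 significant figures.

Rearranging: h = PE/(m·g).
PE = 160 cal = 669.4 J; m = 34900 kg; g = 9.810 m/s².
h = 0.001955 m
0.001955 m × (1 in / 0.02540 m) = 0.07698 in

0.0770 in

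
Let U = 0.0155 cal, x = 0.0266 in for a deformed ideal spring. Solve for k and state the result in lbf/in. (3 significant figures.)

Solving U = ½k·x² for k: k = 2U/x².
U = 0.0155 cal = 0.06485 J; x = 0.0266 in = 6.756×10^-4 m.
k = 2.841×10^5 N/m
2.841×10^5 N/m × (1 lbf/in / 175.1 N/m) = 1622 lbf/in

1620 lbf/in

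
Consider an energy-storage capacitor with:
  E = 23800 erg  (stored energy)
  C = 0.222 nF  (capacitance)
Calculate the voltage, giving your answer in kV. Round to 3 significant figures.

Rearranging E = ½C·V² for V: V = √(2E/C).
E = 23800 erg = 0.002380 J; C = 0.222 nF = 2.220×10^-10 F.
V = 4630 V  (the unit combination reduces to kg·m²/(A·s³) = V)
4630 V × (1 kV / 1000 V) = 4.630 kV

4.63 kV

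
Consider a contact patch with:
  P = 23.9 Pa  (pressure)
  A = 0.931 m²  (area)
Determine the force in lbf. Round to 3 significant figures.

5.00 lbf

Rearranging P = F/A for F: F = P·A.
P = 23.9 Pa; A = 0.931 m².
F = 22.25 N
22.25 N × (1 lbf / 4.448 N) = 5.002 lbf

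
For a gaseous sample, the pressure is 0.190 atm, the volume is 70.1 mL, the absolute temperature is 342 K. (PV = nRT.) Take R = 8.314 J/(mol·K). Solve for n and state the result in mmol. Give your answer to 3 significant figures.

0.475 mmol

Solving PV = nRT for n: n = PV/(RT).
P = 0.190 atm = 19252 Pa; V = 70.1 mL = 7.010×10^-5 m³; T = 342 K; R = 8.314 J/(mol·K).
n = 4.746×10^-4 mol
4.746×10^-4 mol × (1 mmol / 0.001000 mol) = 0.4746 mmol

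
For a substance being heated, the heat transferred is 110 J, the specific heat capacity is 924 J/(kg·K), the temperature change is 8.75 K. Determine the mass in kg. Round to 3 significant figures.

Solving Q = m·c·ΔT for m: m = Q/(c·ΔT).
Q = 110 J; c = 924 J/(kg·K); ΔT = 8.75 K.
m = 0.01361 kg

0.0136 kg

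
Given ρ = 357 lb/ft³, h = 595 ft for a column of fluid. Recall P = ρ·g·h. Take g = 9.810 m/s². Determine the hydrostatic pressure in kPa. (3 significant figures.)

10200 kPa

P is given directly by: P = ρgh.
ρ = 357 lb/ft³ = 5719 kg/m³; h = 595 ft = 181.4 m; g = 9.810 m/s².
P = 1.017×10^7 Pa
1.017×10^7 Pa × (1 kPa / 1000 Pa) = 10174 kPa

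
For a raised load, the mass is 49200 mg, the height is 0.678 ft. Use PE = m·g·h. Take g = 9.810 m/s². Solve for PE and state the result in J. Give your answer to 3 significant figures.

PE is given directly by: PE = mgh.
m = 49200 mg = 0.04920 kg; h = 0.678 ft = 0.2067 m; g = 9.810 m/s².
PE = 0.09974 J  (the unit combination reduces to kg·m²/s² = J)

0.0997 J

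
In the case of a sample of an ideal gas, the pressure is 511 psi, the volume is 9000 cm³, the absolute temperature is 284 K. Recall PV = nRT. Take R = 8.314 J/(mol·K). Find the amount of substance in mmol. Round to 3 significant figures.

Rearranging PV = nRT for n: n = PV/(RT).
P = 511 psi = 3.523×10^6 Pa; V = 9000 cm³ = 0.009000 m³; T = 284 K; R = 8.314 J/(mol·K).
n = 13.43 mol
13.43 mol × (1 mmol / 0.001000 mol) = 13429 mmol

13400 mmol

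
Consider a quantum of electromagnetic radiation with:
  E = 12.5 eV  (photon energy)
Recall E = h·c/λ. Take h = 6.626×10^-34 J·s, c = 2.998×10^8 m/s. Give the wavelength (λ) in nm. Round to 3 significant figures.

Rearranging: λ = hc/E.
E = 12.5 eV = 2.003×10^-18 J; h = 6.626×10^-34 J·s; c = 2.998×10^8 m/s.
λ = 9.919×10^-8 m
9.919×10^-8 m × (1 nm / 1.000×10^-9 m) = 99.19 nm

99.2 nm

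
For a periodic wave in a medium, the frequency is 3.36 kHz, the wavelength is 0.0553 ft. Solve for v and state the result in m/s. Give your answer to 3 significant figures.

Directly: v = fλ.
f = 3.36 kHz = 3360 Hz; λ = 0.0553 ft = 0.01686 m.
v = 56.63 m/s

56.6 m/s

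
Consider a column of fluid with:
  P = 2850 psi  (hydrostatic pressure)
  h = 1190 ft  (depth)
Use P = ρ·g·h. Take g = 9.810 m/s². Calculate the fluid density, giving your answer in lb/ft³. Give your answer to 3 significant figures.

345 lb/ft³

Rearranging P = ρ·g·h for ρ: ρ = P/(g·h).
P = 2850 psi = 1.965×10^7 Pa; h = 1190 ft = 362.7 m; g = 9.810 m/s².
ρ = 5522 kg/m³
5522 kg/m³ × (1 lb/ft³ / 16.02 kg/m³) = 344.8 lb/ft³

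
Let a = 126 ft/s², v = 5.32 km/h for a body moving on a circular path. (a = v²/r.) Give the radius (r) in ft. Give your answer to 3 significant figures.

0.187 ft

Solving a = v²/r for r: r = v²/a.
a = 126 ft/s² = 38.40 m/s²; v = 5.32 km/h = 1.478 m/s.
r = 0.05686 m
0.05686 m × (1 ft / 0.3048 m) = 0.1866 ft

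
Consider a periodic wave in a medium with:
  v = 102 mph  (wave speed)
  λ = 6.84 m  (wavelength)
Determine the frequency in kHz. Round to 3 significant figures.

Rearranging: f = v/λ.
v = 102 mph = 45.60 m/s; λ = 6.84 m.
f = 6.666 Hz
6.666 Hz × (1 kHz / 1000 Hz) = 0.006666 kHz

0.00667 kHz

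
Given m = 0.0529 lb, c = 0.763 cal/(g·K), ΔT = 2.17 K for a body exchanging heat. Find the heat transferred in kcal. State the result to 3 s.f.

Q is given directly by: Q = mcΔT.
m = 0.0529 lb = 0.02400 kg; c = 0.763 cal/(g·K) = 3192 J/(kg·K); ΔT = 2.17 K.
Q = 166.2 J  (the unit combination reduces to kg·m²/s² = J)
166.2 J × (1 kcal / 4184 J) = 0.03973 kcal

0.0397 kcal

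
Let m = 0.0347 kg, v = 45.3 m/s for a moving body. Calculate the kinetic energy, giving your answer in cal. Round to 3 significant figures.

Directly: KE = ½mv².
m = 0.0347 kg; v = 45.3 m/s.
KE = 35.60 J  (the unit combination reduces to kg·m²/s² = J)
35.60 J × (1 cal / 4.184 J) = 8.510 cal

8.51 cal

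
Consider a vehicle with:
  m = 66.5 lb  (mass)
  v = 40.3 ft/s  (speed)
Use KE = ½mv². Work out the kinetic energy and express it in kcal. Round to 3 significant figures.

KE is given directly by: KE = ½mv².
m = 66.5 lb = 30.16 kg; v = 40.3 ft/s = 12.28 m/s.
KE = 2276 J
2276 J × (1 kcal / 4184 J) = 0.5439 kcal

0.544 kcal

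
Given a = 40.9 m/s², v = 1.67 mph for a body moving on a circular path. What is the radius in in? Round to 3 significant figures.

0.536 in

Rearranging a = v²/r for r: r = v²/a.
a = 40.9 m/s²; v = 1.67 mph = 0.7466 m/s.
r = 0.01363 m
0.01363 m × (1 in / 0.02540 m) = 0.5365 in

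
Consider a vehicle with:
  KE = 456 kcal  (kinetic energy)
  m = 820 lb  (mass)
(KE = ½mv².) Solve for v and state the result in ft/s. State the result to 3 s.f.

332 ft/s

Solving KE = ½mv² for v: v = √(2·KE/m).
KE = 456 kcal = 1.908×10^6 J; m = 820 lb = 371.9 kg.
v = 101.3 m/s
101.3 m/s × (1 ft/s / 0.3048 m/s) = 332.3 ft/s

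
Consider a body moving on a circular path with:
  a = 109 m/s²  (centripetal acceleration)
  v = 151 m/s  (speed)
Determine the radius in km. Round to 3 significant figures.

Rearranging a = v²/r for r: r = v²/a.
a = 109 m/s²; v = 151 m/s.
r = 209.2 m
209.2 m × (1 km / 1000 m) = 0.2092 km

0.209 km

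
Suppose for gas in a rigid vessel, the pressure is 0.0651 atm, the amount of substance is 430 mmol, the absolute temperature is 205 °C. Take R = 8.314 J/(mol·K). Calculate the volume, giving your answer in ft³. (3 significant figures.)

9.15 ft³

From the ideal-gas law: V = nRT/P.
P = 0.0651 atm = 6596 Pa; n = 430 mmol = 0.4300 mol; T = 205 °C = 478.1 K; R = 8.314 J/(mol·K).
V = 0.2591 m³
0.2591 m³ × (1 ft³ / 0.02832 m³) = 9.152 ft³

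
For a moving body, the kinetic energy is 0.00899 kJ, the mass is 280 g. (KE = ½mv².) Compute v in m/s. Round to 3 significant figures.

8.01 m/s

Solving KE = ½mv² for v: v = √(2·KE/m).
KE = 0.00899 kJ = 8.990 J; m = 280 g = 0.2800 kg.
v = 8.013 m/s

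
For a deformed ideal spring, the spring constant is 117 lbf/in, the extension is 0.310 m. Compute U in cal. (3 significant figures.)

Directly: U = ½kx².
k = 117 lbf/in = 20490 N/m; x = 0.310 m.
U = 984.5 J  (the unit combination reduces to kg·m²/s² = J)
984.5 J × (1 cal / 4.184 J) = 235.3 cal

235 cal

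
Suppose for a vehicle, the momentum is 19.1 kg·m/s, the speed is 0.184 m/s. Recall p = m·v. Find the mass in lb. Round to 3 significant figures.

Rearranging p = m·v for m: m = p/v.
p = 19.1 kg·m/s; v = 0.184 m/s.
m = 103.8 kg
103.8 kg × (1 lb / 0.4536 kg) = 228.8 lb

229 lb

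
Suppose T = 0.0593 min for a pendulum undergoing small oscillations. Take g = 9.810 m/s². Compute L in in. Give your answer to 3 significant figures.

124 in

Rearranging T = 2π√(L/g) for L: L = g·(T/2π)².
T = 0.0593 min = 3.558 s; g = 9.810 m/s².
L = 3.146 m
3.146 m × (1 in / 0.02540 m) = 123.8 in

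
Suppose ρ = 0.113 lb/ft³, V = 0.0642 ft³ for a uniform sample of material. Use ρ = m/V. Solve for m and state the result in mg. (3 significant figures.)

3290 mg

Rearranging ρ = m/V for m: m = ρV.
ρ = 0.113 lb/ft³ = 1.810 kg/m³; V = 0.0642 ft³ = 0.001818 m³.
m = 0.003291 kg
0.003291 kg × (1 mg / 1.000×10^-6 kg) = 3291 mg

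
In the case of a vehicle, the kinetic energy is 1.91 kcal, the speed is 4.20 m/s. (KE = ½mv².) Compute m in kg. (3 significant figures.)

906 kg

Solving KE = ½mv² for m: m = 2·KE/v².
KE = 1.91 kcal = 7991 J; v = 4.20 m/s.
m = 906.1 kg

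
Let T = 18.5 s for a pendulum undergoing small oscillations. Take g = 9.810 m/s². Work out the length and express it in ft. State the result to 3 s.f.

279 ft

Rearranging: L = g·(T/2π)².
T = 18.5 s; g = 9.810 m/s².
L = 85.05 m
85.05 m × (1 ft / 0.3048 m) = 279.0 ft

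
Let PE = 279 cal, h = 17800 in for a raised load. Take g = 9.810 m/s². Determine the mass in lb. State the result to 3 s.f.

0.580 lb

Solving PE = m·g·h for m: m = PE/(g·h).
PE = 279 cal = 1167 J; h = 17800 in = 452.1 m; g = 9.810 m/s².
m = 0.2632 kg
0.2632 kg × (1 lb / 0.4536 kg) = 0.5802 lb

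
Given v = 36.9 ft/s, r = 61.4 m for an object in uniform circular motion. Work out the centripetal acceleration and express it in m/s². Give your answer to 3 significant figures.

2.06 m/s²

a is given directly by: a = v²/r.
v = 36.9 ft/s = 11.25 m/s; r = 61.4 m.
a = 2.060 m/s²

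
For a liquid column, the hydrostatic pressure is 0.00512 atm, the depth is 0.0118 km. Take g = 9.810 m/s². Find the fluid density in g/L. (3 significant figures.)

4.48 g/L

Rearranging: ρ = P/(g·h).
P = 0.00512 atm = 518.8 Pa; h = 0.0118 km = 11.80 m; g = 9.810 m/s².
ρ = 4.482 kg/m³
Since 1 g/L = 1 kg/m³, 4.482 g/L.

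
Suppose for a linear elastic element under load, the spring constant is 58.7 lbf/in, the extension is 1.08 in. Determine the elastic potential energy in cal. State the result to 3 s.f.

0.924 cal

Directly: U = ½kx².
k = 58.7 lbf/in = 10280 N/m; x = 1.08 in = 0.02743 m.
U = 3.868 J  (the unit combination reduces to kg·m²/s² = J)
3.868 J × (1 cal / 4.184 J) = 0.9245 cal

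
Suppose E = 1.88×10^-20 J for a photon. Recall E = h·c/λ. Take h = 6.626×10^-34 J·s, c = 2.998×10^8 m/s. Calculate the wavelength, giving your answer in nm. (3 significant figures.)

Rearranging: λ = hc/E.
E = 1.88×10^-20 J; h = 6.626×10^-34 J·s; c = 2.998×10^8 m/s.
λ = 1.057×10^-5 m
1.057×10^-5 m × (1 nm / 1.000×10^-9 m) = 10566 nm

10600 nm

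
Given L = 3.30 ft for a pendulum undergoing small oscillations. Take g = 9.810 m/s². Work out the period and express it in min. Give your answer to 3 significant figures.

Directly: T = 2π√(L/g).
L = 3.30 ft = 1.006 m; g = 9.810 m/s².
T = 2.012 s
2.012 s × (1 min / 60.00 s) = 0.03353 min

0.0335 min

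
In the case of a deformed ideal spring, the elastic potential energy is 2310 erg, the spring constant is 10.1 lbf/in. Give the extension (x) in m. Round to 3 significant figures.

Rearranging U = ½k·x² for x: x = √(2U/k).
U = 2310 erg = 2.310×10^-4 J; k = 10.1 lbf/in = 1769 N/m.
x = 5.111×10^-4 m

5.11×10^-4 m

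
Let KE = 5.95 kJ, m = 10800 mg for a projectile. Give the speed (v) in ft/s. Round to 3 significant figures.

Rearranging: v = √(2·KE/m).
KE = 5.95 kJ = 5950 J; m = 10800 mg = 0.01080 kg.
v = 1050 m/s
1050 m/s × (1 ft/s / 0.3048 m/s) = 3444 ft/s

3440 ft/s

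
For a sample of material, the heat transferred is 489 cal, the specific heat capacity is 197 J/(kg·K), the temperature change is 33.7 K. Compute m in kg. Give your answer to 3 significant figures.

Rearranging: m = Q/(c·ΔT).
Q = 489 cal = 2046 J; c = 197 J/(kg·K); ΔT = 33.7 K.
m = 0.3082 kg

0.308 kg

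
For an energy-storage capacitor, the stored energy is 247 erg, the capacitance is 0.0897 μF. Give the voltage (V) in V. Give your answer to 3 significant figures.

Rearranging E = ½C·V² for V: V = √(2E/C).
E = 247 erg = 2.470×10^-5 J; C = 0.0897 μF = 8.970×10^-8 F.
V = 23.47 V  (the unit combination reduces to kg·m²/(A·s³) = V)

23.5 V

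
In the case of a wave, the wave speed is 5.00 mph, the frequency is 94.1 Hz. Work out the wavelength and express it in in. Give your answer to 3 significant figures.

Solving v = f·λ for λ: λ = v/f.
v = 5.00 mph = 2.235 m/s; f = 94.1 Hz.
λ = 0.02375 m
0.02375 m × (1 in / 0.02540 m) = 0.9352 in

0.935 in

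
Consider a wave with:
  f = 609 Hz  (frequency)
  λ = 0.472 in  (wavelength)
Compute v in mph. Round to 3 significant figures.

v is given directly by: v = fλ.
f = 609 Hz; λ = 0.472 in = 0.01199 m.
v = 7.301 m/s
7.301 m/s × (1 mph / 0.4470 m/s) = 16.33 mph

16.3 mph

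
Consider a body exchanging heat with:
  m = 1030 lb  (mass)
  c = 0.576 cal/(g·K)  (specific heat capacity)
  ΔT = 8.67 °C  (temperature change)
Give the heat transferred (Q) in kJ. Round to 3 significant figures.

Q is given directly by: Q = mcΔT.
m = 1030 lb = 467.2 kg; c = 0.576 cal/(g·K) = 2410 J/(kg·K); ΔT = 8.67 °C = 8.670 K.
Q = 9.762×10^6 J
9.762×10^6 J × (1 kJ / 1000 J) = 9762 kJ

9760 kJ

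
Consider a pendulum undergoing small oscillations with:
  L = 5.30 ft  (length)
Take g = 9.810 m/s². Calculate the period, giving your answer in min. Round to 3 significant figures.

Directly: T = 2π√(L/g).
L = 5.30 ft = 1.615 m; g = 9.810 m/s².
T = 2.550 s
2.550 s × (1 min / 60.00 s) = 0.04250 min

0.0425 min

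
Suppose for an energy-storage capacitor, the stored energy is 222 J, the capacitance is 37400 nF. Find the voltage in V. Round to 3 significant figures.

3450 V

Solving E = ½C·V² for V: V = √(2E/C).
E = 222 J; C = 37400 nF = 3.740×10^-5 F.
V = 3446 V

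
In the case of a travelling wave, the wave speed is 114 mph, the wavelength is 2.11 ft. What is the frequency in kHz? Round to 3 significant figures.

0.0792 kHz

Rearranging v = f·λ for f: f = v/λ.
v = 114 mph = 50.96 m/s; λ = 2.11 ft = 0.6431 m.
f = 79.24 Hz
79.24 Hz × (1 kHz / 1000 Hz) = 0.07924 kHz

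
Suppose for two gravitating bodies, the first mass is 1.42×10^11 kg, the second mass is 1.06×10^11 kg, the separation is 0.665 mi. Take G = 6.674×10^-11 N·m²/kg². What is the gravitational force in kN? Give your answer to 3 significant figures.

877 kN

From Newton's law of gravitation: F = Gm₁m₂/r².
m₁ = 1.42×10^11 kg; m₂ = 1.06×10^11 kg; r = 0.665 mi = 1070 m; G = 6.674×10^-11 N·m²/kg².
F = 8.771×10^5 N  (the unit combination reduces to kg·m/s² = N)
8.771×10^5 N × (1 kN / 1000 N) = 877.1 kN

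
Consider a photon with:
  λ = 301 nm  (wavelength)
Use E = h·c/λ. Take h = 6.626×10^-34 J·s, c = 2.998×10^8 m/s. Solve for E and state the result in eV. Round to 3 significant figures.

Directly: E = hc/λ.
λ = 301 nm = 3.010×10^-7 m; h = 6.626×10^-34 J·s; c = 2.998×10^8 m/s.
E = 6.600×10^-19 J
6.600×10^-19 J × (1 eV / 1.602×10^-19 J) = 4.119 eV

4.12 eV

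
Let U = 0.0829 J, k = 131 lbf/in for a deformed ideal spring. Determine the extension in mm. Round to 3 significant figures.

2.69 mm

Solving U = ½k·x² for x: x = √(2U/k).
U = 0.0829 J; k = 131 lbf/in = 22942 N/m.
x = 0.002688 m
0.002688 m × (1 mm / 0.001000 m) = 2.688 mm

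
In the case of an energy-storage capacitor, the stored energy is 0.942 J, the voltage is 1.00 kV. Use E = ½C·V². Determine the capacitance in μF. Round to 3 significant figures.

Solving E = ½C·V² for C: C = 2E/V².
E = 0.942 J; V = 1.00 kV = 1000 V.
C = 1.884×10^-6 F
1.884×10^-6 F × (1 μF / 1.000×10^-6 F) = 1.884 μF

1.88 μF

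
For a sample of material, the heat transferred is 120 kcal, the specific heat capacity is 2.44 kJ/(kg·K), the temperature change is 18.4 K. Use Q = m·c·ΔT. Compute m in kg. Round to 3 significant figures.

11.2 kg

Rearranging: m = Q/(c·ΔT).
Q = 120 kcal = 5.021×10^5 J; c = 2.44 kJ/(kg·K) = 2440 J/(kg·K); ΔT = 18.4 K.
m = 11.18 kg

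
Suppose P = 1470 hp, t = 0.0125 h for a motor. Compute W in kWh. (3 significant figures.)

Rearranging P = W/t for W: W = P·t.
P = 1470 hp = 1.096×10^6 W; t = 0.0125 h = 45.00 s.
W = 4.933×10^7 J  (the unit combination reduces to kg·m²/s² = J)
4.933×10^7 J × (1 kWh / 3.600×10^6 J) = 13.70 kWh

13.7 kWh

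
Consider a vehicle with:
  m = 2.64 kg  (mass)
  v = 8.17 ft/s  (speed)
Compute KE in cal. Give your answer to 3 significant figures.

1.96 cal

KE is given directly by: KE = ½mv².
m = 2.64 kg; v = 8.17 ft/s = 2.490 m/s.
KE = 8.186 J
8.186 J × (1 cal / 4.184 J) = 1.956 cal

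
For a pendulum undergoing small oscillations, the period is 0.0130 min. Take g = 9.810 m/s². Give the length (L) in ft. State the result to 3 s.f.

0.496 ft

Solving T = 2π√(L/g) for L: L = g·(T/2π)².
T = 0.0130 min = 0.7800 s; g = 9.810 m/s².
L = 0.1512 m
0.1512 m × (1 ft / 0.3048 m) = 0.4960 ft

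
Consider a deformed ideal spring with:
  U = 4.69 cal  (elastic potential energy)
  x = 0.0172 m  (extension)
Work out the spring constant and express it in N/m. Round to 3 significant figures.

Rearranging: k = 2U/x².
U = 4.69 cal = 19.62 J; x = 0.0172 m.
k = 1.327×10^5 N/m

1.33×10^5 N/m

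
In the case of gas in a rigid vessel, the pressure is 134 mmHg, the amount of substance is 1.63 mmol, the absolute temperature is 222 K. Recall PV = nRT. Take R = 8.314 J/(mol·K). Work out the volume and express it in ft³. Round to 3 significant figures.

From the ideal-gas law: V = nRT/P.
P = 134 mmHg = 17865 Pa; n = 1.63 mmol = 0.001630 mol; T = 222 K; R = 8.314 J/(mol·K).
V = 1.684×10^-4 m³
1.684×10^-4 m³ × (1 ft³ / 0.02832 m³) = 0.005947 ft³

0.00595 ft³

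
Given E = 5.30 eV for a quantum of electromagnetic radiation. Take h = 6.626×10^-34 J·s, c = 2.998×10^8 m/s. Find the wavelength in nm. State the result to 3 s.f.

234 nm

Rearranging: λ = hc/E.
E = 5.30 eV = 8.492×10^-19 J; h = 6.626×10^-34 J·s; c = 2.998×10^8 m/s.
λ = 2.339×10^-7 m
2.339×10^-7 m × (1 nm / 1.000×10^-9 m) = 233.9 nm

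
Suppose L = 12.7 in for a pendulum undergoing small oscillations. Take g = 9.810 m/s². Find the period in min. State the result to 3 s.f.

0.0190 min

Directly: T = 2π√(L/g).
L = 12.7 in = 0.3226 m; g = 9.810 m/s².
T = 1.139 s
1.139 s × (1 min / 60.00 s) = 0.01899 min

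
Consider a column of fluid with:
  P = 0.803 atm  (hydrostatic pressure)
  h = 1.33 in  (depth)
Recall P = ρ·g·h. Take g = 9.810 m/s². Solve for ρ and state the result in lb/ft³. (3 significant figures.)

15300 lb/ft³

Rearranging P = ρ·g·h for ρ: ρ = P/(g·h).
P = 0.803 atm = 81364 Pa; h = 1.33 in = 0.03378 m; g = 9.810 m/s².
ρ = 2.455×10^5 kg/m³
2.455×10^5 kg/m³ × (1 lb/ft³ / 16.02 kg/m³) = 15327 lb/ft³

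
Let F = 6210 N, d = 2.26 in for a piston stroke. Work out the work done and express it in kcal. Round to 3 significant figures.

0.0852 kcal

W is given directly by: W = F·d.
F = 6210 N; d = 2.26 in = 0.05740 m.
W = 356.5 J
356.5 J × (1 kcal / 4184 J) = 0.08520 kcal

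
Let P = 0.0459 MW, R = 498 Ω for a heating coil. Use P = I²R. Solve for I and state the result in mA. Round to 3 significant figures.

9600 mA

Rearranging: I = √(P/R).
P = 0.0459 MW = 45900 W; R = 498 Ω.
I = 9.600 A
9.600 A × (1 mA / 0.001000 A) = 9600 mA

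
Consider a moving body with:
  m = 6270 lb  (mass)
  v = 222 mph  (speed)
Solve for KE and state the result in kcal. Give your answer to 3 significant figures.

Directly: KE = ½mv².
m = 6270 lb = 2844 kg; v = 222 mph = 99.24 m/s.
KE = 1.401×10^7 J
1.401×10^7 J × (1 kcal / 4184 J) = 3347 kcal

3350 kcal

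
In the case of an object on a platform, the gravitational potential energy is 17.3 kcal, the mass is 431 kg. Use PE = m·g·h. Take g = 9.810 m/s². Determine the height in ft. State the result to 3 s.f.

56.2 ft

Rearranging: h = PE/(m·g).
PE = 17.3 kcal = 72383 J; m = 431 kg; g = 9.810 m/s².
h = 17.12 m
17.12 m × (1 ft / 0.3048 m) = 56.17 ft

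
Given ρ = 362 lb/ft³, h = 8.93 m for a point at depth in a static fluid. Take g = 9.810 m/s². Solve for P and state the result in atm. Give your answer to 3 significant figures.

5.01 atm

P is given directly by: P = ρgh.
ρ = 362 lb/ft³ = 5799 kg/m³; h = 8.93 m; g = 9.810 m/s².
P = 5.080×10^5 Pa
5.080×10^5 Pa × (1 atm / 1.013×10^5 Pa) = 5.013 atm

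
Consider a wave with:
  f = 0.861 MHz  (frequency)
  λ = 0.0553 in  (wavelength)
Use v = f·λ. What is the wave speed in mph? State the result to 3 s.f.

2710 mph

v is given directly by: v = fλ.
f = 0.861 MHz = 8.610×10^5 Hz; λ = 0.0553 in = 0.001405 m.
v = 1209 m/s
1209 m/s × (1 mph / 0.4470 m/s) = 2705 mph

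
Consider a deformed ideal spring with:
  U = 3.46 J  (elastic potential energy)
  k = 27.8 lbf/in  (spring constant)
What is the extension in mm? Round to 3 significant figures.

37.7 mm

Rearranging U = ½k·x² for x: x = √(2U/k).
U = 3.46 J; k = 27.8 lbf/in = 4869 N/m.
x = 0.03770 m
0.03770 m × (1 mm / 0.001000 m) = 37.70 mm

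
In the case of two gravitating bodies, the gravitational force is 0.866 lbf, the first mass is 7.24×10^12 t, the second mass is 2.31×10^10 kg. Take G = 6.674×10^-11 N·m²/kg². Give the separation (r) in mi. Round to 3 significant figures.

33400 mi

From Newton's law of gravitation: r = √(G·m₁m₂/F).
F = 0.866 lbf = 3.852 N; m₁ = 7.24×10^12 t = 7.240×10^15 kg; m₂ = 2.31×10^10 kg; G = 6.674×10^-11 N·m²/kg².
r = 5.383×10^7 m
5.383×10^7 m × (1 mi / 1609 m) = 33448 mi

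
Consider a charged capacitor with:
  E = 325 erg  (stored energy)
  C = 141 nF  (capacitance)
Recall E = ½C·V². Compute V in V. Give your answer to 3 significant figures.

Rearranging: V = √(2E/C).
E = 325 erg = 3.250×10^-5 J; C = 141 nF = 1.410×10^-7 F.
V = 21.47 V  (the unit combination reduces to kg·m²/(A·s³) = V)

21.5 V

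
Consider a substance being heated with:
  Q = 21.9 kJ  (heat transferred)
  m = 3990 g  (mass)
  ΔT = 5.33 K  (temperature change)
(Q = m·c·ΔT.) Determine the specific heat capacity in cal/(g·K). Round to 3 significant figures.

0.246 cal/(g·K)

Solving Q = m·c·ΔT for c: c = Q/(m·ΔT).
Q = 21.9 kJ = 21900 J; m = 3990 g = 3.990 kg; ΔT = 5.33 K.
c = 1030 J/(kg·K)
1030 J/(kg·K) × (1 cal/(g·K) / 4184 J/(kg·K)) = 0.2461 cal/(g·K)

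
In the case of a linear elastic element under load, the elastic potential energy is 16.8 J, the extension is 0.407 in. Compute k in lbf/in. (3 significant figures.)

Rearranging: k = 2U/x².
U = 16.8 J; x = 0.407 in = 0.01034 m.
k = 3.144×10^5 N/m
3.144×10^5 N/m × (1 lbf/in / 175.1 N/m) = 1795 lbf/in

1800 lbf/in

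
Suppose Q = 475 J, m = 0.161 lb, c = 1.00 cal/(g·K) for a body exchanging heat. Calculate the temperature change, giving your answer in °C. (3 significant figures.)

Solving Q = m·c·ΔT for ΔT: ΔT = Q/(m·c).
Q = 475 J; m = 0.161 lb = 0.07303 kg; c = 1.00 cal/(g·K) = 4184 J/(kg·K).
ΔT = 1.555 K
Since 1 °C = 1 K, 1.555 °C.

1.55 °C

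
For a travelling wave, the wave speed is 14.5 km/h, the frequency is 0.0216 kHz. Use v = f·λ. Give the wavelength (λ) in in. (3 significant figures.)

7.34 in

Rearranging: λ = v/f.
v = 14.5 km/h = 4.028 m/s; f = 0.0216 kHz = 21.60 Hz.
λ = 0.1865 m
0.1865 m × (1 in / 0.02540 m) = 7.341 in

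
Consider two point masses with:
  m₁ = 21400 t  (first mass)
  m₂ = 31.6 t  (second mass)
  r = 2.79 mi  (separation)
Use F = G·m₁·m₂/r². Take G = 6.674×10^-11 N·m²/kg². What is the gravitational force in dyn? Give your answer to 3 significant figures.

Directly: F = Gm₁m₂/r².
m₁ = 21400 t = 2.140×10^7 kg; m₂ = 31.6 t = 31600 kg; r = 2.79 mi = 4490 m; G = 6.674×10^-11 N·m²/kg².
F = 2.239×10^-6 N
2.239×10^-6 N × (1 dyn / 1.000×10^-5 N) = 0.2239 dyn

0.224 dyn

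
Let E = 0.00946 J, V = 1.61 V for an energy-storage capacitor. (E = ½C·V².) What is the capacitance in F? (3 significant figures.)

0.00730 F

Solving E = ½C·V² for C: C = 2E/V².
E = 0.00946 J; V = 1.61 V.
C = 0.007299 F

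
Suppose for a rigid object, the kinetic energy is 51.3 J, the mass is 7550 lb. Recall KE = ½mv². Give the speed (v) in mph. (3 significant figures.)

0.387 mph

Rearranging KE = ½mv² for v: v = √(2·KE/m).
KE = 51.3 J; m = 7550 lb = 3425 kg.
v = 0.1731 m/s
0.1731 m/s × (1 mph / 0.4470 m/s) = 0.3872 mph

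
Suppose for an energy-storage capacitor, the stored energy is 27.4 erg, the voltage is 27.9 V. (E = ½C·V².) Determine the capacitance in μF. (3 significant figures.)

Rearranging: C = 2E/V².
E = 27.4 erg = 2.740×10^-6 J; V = 27.9 V.
C = 7.040×10^-9 F
7.040×10^-9 F × (1 μF / 1.000×10^-6 F) = 0.007040 μF

0.00704 μF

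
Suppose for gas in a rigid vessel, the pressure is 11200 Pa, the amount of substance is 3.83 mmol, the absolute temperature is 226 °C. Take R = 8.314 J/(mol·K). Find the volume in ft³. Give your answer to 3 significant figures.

From the ideal-gas law: V = nRT/P.
P = 11200 Pa; n = 3.83 mmol = 0.003830 mol; T = 226 °C = 499.1 K; R = 8.314 J/(mol·K).
V = 0.001419 m³
0.001419 m³ × (1 ft³ / 0.02832 m³) = 0.05012 ft³

0.0501 ft³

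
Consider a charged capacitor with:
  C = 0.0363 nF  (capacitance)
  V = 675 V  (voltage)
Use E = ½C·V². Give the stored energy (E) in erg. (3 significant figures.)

E is given directly by: E = ½CV².
C = 0.0363 nF = 3.630×10^-11 F; V = 675 V.
E = 8.270×10^-6 J  (the unit combination reduces to kg·m²/s² = J)
8.270×10^-6 J × (1 erg / 1.000×10^-7 J) = 82.70 erg

82.7 erg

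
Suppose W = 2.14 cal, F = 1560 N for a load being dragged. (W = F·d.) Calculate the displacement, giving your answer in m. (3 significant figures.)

0.00574 m

Rearranging: d = W/F.
W = 2.14 cal = 8.954 J; F = 1560 N.
d = 0.005740 m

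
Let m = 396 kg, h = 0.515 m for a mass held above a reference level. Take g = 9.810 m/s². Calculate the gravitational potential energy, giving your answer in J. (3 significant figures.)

PE is given directly by: PE = mgh.
m = 396 kg; h = 0.515 m; g = 9.810 m/s².
PE = 2001 J

2000 J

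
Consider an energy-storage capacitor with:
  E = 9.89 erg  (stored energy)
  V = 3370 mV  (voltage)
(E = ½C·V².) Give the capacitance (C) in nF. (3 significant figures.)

Rearranging E = ½C·V² for C: C = 2E/V².
E = 9.89 erg = 9.890×10^-7 J; V = 3370 mV = 3.370 V.
C = 1.742×10^-7 F
1.742×10^-7 F × (1 nF / 1.000×10^-9 F) = 174.2 nF

174 nF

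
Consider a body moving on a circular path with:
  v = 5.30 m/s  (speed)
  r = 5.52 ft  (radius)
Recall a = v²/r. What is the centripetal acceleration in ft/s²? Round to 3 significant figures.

54.8 ft/s²

a is given directly by: a = v²/r.
v = 5.30 m/s; r = 5.52 ft = 1.682 m.
a = 16.70 m/s²
16.70 m/s² × (1 ft/s² / 0.3048 m/s²) = 54.78 ft/s²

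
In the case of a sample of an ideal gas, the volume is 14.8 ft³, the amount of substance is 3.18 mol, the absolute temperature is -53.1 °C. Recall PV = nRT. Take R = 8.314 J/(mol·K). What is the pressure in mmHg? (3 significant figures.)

From the ideal-gas law: P = nRT/V.
V = 14.8 ft³ = 0.4191 m³; n = 3.18 mol; T = -53.1 °C = 220.0 K; R = 8.314 J/(mol·K).
P = 13882 Pa  (the unit combination reduces to kg/(m·s²) = Pa)
13882 Pa × (1 mmHg / 133.3 Pa) = 104.1 mmHg

104 mmHg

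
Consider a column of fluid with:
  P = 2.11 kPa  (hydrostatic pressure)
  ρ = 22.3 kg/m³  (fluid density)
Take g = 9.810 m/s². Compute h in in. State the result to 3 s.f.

380 in

Rearranging P = ρ·g·h for h: h = P/(ρ·g).
P = 2.11 kPa = 2110 Pa; ρ = 22.3 kg/m³; g = 9.810 m/s².
h = 9.645 m
9.645 m × (1 in / 0.02540 m) = 379.7 in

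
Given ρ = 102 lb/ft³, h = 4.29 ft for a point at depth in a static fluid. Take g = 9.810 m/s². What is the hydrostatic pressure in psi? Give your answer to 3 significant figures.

P is given directly by: P = ρgh.
ρ = 102 lb/ft³ = 1634 kg/m³; h = 4.29 ft = 1.308 m; g = 9.810 m/s².
P = 20959 Pa
20959 Pa × (1 psi / 6895 Pa) = 3.040 psi

3.04 psi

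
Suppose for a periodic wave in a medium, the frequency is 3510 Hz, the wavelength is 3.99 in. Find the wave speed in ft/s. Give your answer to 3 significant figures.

1170 ft/s

v is given directly by: v = fλ.
f = 3510 Hz; λ = 3.99 in = 0.1013 m.
v = 355.7 m/s
355.7 m/s × (1 ft/s / 0.3048 m/s) = 1167 ft/s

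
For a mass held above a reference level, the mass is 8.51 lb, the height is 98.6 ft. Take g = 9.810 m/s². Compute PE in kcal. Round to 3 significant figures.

0.272 kcal

Directly: PE = mgh.
m = 8.51 lb = 3.860 kg; h = 98.6 ft = 30.05 m; g = 9.810 m/s².
PE = 1138 J
1138 J × (1 kcal / 4184 J) = 0.2720 kcal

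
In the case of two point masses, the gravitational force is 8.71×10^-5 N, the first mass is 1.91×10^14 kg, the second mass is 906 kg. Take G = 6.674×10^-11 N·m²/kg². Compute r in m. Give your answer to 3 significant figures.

Rearranging F = G·m₁·m₂/r² for r: r = √(G·m₁m₂/F).
F = 8.71×10^-5 N; m₁ = 1.91×10^14 kg; m₂ = 906 kg; G = 6.674×10^-11 N·m²/kg².
r = 3.641×10^5 m

3.64×10^5 m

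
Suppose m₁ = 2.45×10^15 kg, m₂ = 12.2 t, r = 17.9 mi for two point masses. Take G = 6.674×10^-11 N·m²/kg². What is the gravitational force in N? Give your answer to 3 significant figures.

Directly: F = Gm₁m₂/r².
m₁ = 2.45×10^15 kg; m₂ = 12.2 t = 12200 kg; r = 17.9 mi = 28807 m; G = 6.674×10^-11 N·m²/kg².
F = 2.404 N  (the unit combination reduces to kg·m/s² = N)

2.40 N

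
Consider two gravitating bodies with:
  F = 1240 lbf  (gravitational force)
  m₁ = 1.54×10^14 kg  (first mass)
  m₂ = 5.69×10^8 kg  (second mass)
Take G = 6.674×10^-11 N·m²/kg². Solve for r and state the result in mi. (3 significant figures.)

20.2 mi

From Newton's law of gravitation: r = √(G·m₁m₂/F).
F = 1240 lbf = 5516 N; m₁ = 1.54×10^14 kg; m₂ = 5.69×10^8 kg; G = 6.674×10^-11 N·m²/kg².
r = 32562 m
32562 m × (1 mi / 1609 m) = 20.23 mi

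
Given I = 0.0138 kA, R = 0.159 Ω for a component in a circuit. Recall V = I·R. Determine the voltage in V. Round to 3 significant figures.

2.19 V

From Ohm's law: V = IR.
I = 0.0138 kA = 13.80 A; R = 0.159 Ω.
V = 2.194 V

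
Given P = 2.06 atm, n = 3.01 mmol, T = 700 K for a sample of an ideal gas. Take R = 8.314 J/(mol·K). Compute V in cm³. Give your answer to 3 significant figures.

Rearranging: V = nRT/P.
P = 2.06 atm = 2.087×10^5 Pa; n = 3.01 mmol = 0.003010 mol; T = 700 K; R = 8.314 J/(mol·K).
V = 8.392×10^-5 m³
8.392×10^-5 m³ × (1 cm³ / 1.000×10^-6 m³) = 83.92 cm³

83.9 cm³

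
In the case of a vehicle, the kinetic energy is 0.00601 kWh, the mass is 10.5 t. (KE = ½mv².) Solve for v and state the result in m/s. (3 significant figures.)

Solving KE = ½mv² for v: v = √(2·KE/m).
KE = 0.00601 kWh = 21636 J; m = 10.5 t = 10500 kg.
v = 2.030 m/s

2.03 m/s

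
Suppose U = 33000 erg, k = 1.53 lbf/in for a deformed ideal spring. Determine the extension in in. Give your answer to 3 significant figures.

0.195 in

Rearranging: x = √(2U/k).
U = 33000 erg = 0.003300 J; k = 1.53 lbf/in = 267.9 N/m.
x = 0.004963 m
0.004963 m × (1 in / 0.02540 m) = 0.1954 in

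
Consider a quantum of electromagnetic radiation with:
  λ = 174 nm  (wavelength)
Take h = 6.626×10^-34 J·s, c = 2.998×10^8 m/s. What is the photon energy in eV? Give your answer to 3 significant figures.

E is given directly by: E = hc/λ.
λ = 174 nm = 1.740×10^-7 m; h = 6.626×10^-34 J·s; c = 2.998×10^8 m/s.
E = 1.142×10^-18 J
1.142×10^-18 J × (1 eV / 1.602×10^-19 J) = 7.126 eV

7.13 eV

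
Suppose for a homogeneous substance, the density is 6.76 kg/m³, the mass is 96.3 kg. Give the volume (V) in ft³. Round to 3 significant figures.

Rearranging: V = m/ρ.
ρ = 6.76 kg/m³; m = 96.3 kg.
V = 14.25 m³
14.25 m³ × (1 ft³ / 0.02832 m³) = 503.1 ft³

503 ft³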